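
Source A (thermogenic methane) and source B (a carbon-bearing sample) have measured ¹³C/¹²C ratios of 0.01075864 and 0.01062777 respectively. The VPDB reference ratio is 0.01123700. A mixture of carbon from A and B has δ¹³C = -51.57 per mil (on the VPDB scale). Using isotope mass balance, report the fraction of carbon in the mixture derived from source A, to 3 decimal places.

δ_A = (0.01075864/0.01123700 − 1)×1000 = (0.957430 − 1)×1000 = -42.570 per mil
δ_B = (0.01062777/0.01123700 − 1)×1000 = (0.945784 − 1)×1000 = -54.216 per mil
f_A = (δ_mix − δ_B)/(δ_A − δ_B) = (-51.57 − (-54.216))/(-42.570 − (-54.216))
f_A = 2.646 / 11.646 = 0.2272

0.227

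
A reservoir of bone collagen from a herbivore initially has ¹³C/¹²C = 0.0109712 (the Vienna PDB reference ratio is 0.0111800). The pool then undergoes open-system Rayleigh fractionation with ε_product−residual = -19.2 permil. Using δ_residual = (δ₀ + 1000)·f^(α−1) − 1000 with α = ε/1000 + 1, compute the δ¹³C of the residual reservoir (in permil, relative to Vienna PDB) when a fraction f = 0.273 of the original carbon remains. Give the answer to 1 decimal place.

δ₀ = (0.0109712/0.0111800 − 1)×1000 = (0.981324 − 1)×1000 = -18.676 permil
α − 1 = ε/1000 = -0.0192
f^(α−1) = 0.273^(-0.0192) = 1.025240
δ_res = (-18.676 + 1000) × 1.025240 − 1000 = 1006.093 − 1000 = 6.09 permil

6.1 permil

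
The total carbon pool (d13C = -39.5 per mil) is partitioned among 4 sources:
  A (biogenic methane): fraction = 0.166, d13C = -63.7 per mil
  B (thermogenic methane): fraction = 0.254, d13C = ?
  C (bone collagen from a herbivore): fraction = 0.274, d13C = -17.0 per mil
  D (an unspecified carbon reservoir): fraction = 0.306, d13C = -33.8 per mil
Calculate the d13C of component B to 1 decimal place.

-54.8 per mil

Isotope mass balance: δ_bulk = Σ fᵢ·δᵢ.
-39.5 = 0.166×(-63.7) + 0.254×δ_B + 0.274×(-17.0) + 0.306×(-33.8)
0.254·δ_B = -39.5 − (-25.575) = -13.925
δ_B = -13.925 / 0.254 = -54.82 per mil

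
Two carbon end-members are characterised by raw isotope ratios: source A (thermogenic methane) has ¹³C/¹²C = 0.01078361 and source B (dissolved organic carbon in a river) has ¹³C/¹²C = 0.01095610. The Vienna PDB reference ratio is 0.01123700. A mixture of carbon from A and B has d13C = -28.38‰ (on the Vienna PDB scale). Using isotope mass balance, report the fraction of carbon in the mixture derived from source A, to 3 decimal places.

0.220

δ_A = (0.01078361/0.01123700 − 1)×1000 = (0.959652 − 1)×1000 = -40.348‰
δ_B = (0.01095610/0.01123700 − 1)×1000 = (0.975002 − 1)×1000 = -24.998‰
f_A = (δ_mix − δ_B)/(δ_A − δ_B) = (-28.38 − (-24.998))/(-40.348 − (-24.998))
f_A = -3.382 / -15.350 = 0.2203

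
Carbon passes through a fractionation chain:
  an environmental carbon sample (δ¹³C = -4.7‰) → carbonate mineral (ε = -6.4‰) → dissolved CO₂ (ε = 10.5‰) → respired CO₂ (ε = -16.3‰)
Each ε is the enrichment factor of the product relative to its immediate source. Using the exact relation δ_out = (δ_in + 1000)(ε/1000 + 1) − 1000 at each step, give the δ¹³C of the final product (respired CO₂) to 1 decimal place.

step 1: δ = (-4.70 + 1000)·(-6.4/1000 + 1) − 1000 = -11.07‰
step 2: δ = (-11.07 + 1000)·(10.5/1000 + 1) − 1000 = -0.69‰
step 3: δ = (-0.69 + 1000)·(-16.3/1000 + 1) − 1000 = -16.97‰

-17.0‰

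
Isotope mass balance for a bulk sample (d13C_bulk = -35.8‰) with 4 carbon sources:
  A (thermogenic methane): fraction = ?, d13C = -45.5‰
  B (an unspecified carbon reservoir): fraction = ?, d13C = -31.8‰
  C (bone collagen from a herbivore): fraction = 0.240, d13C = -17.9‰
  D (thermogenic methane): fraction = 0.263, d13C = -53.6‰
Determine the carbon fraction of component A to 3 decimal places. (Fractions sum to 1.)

0.117

Let f_A and f_B be the unknown fractions; fractions sum to 1 so f_A + f_B = 0.497.
Mass balance: Σ fᵢ·δᵢ = δ_bulk ⇒ f_A·(-45.5) + f_B·(-31.8) = -35.8 − (-18.393) = -17.407
Substitute f_B = 0.497 − f_A:
f_A·(-45.5 − -31.8) = -17.407 − 0.497×(-31.8) = -1.603
f_A = -1.603 / -13.7 = 0.1170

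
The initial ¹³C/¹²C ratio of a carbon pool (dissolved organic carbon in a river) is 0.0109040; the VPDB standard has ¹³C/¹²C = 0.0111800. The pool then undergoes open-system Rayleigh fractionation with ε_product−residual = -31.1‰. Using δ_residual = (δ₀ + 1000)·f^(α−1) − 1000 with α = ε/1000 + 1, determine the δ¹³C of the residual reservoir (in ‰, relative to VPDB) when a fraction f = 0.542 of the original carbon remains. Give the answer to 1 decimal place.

-5.9‰

δ₀ = (0.0109040/0.0111800 − 1)×1000 = (0.975313 − 1)×1000 = -24.687‰
α − 1 = ε/1000 = -0.0311
f^(α−1) = 0.542^(-0.0311) = 1.019231
δ_res = (-24.687 + 1000) × 1.019231 − 1000 = 994.069 − 1000 = -5.93‰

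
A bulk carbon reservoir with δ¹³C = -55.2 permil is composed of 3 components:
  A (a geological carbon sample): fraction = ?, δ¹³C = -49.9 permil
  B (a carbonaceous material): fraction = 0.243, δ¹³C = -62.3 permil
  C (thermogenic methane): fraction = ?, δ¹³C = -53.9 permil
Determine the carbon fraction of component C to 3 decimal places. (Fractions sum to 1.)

Let f_C and f_A be the unknown fractions; fractions sum to 1 so f_C + f_A = 0.757.
Mass balance: Σ fᵢ·δᵢ = δ_bulk ⇒ f_C·(-53.9) + f_A·(-49.9) = -55.2 − (-15.139) = -40.061
Substitute f_A = 0.757 − f_C:
f_C·(-53.9 − -49.9) = -40.061 − 0.757×(-49.9) = -2.287
f_C = -2.287 / -4.0 = 0.5717

0.572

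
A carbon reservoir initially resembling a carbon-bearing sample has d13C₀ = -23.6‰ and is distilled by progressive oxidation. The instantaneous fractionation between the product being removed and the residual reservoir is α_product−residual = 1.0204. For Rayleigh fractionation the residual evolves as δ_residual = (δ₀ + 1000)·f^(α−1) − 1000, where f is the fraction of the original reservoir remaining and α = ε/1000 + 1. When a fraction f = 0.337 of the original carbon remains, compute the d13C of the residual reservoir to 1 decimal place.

Rayleigh residual: δ_res = (δ₀ + 1000)·f^(α−1) − 1000
α − 1 = 0.02040
f^(α−1) = 0.337^(0.02040) = 0.978056
δ_res = (-23.6 + 1000) × 0.978056 − 1000 = 954.974 − 1000 = -45.03‰

-45.0‰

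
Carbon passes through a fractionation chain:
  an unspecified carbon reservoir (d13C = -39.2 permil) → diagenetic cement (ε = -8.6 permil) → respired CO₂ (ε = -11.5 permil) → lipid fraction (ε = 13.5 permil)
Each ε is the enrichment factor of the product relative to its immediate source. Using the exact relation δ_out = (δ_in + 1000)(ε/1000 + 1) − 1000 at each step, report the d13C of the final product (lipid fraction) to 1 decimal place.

-45.7 permil

step 1: δ = (-39.20 + 1000)·(-8.6/1000 + 1) − 1000 = -47.46 permil
step 2: δ = (-47.46 + 1000)·(-11.5/1000 + 1) − 1000 = -58.42 permil
step 3: δ = (-58.42 + 1000)·(13.5/1000 + 1) − 1000 = -45.71 permil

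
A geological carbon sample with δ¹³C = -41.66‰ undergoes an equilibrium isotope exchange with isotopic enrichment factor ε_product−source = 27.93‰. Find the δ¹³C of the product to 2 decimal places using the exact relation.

Exactly, δ_product = (δ_source + 1000)·(ε/1000 + 1) − 1000.
δ_product = (-41.66 + 1000) × (27.93/1000 + 1) − 1000
δ_product = -14.894‰

-14.89‰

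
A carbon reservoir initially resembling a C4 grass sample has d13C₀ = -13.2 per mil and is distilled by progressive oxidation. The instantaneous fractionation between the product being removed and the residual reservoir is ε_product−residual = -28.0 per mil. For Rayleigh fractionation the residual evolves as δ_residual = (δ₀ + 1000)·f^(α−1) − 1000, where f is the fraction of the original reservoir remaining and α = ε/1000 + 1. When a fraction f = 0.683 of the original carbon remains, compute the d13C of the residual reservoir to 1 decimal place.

-2.6 per mil

Rayleigh residual: δ_res = (δ₀ + 1000)·f^(α−1) − 1000
α = ε/1000 + 1 = 0.97200, so α − 1 = -0.02800
f^(α−1) = 0.683^(-0.02800) = 1.010732
δ_res = (-13.2 + 1000) × 1.010732 − 1000 = 997.391 − 1000 = -2.61 per mil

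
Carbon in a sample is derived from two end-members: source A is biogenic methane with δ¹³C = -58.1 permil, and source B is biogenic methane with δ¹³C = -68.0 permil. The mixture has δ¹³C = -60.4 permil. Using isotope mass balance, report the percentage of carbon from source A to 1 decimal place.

δ_mix = f_A·δ_A + (1 − f_A)·δ_B  ⇒  f_A = (δ_mix − δ_B)/(δ_A − δ_B)
f_A = (-60.4 − (-68.0)) / (-58.1 − (-68.0))
f_A = 7.6 / 9.9 = 0.7677

76.8%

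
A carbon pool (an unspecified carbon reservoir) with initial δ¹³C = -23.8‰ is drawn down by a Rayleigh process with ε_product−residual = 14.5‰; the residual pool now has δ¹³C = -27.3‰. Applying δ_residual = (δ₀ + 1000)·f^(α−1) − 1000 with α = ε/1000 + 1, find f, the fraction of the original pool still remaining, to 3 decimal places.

α − 1 = ε/1000 = 0.0145
(δ_res + 1000)/(δ₀ + 1000) = (-27.3 + 1000)/(-23.8 + 1000) = 972.7/976.2 = 0.996415
f = 0.996415^(1/0.0145) = exp(ln(0.996415)/0.0145) = exp(-0.00359/0.0145)
f = exp(-0.2477) = 0.7806

0.781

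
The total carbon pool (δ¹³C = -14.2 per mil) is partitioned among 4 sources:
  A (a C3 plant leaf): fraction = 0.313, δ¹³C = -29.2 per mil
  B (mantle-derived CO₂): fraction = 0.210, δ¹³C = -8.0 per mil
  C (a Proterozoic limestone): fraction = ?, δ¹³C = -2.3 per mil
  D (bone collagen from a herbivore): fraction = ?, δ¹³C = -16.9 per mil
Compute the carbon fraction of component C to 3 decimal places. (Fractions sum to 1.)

Let f_C and f_D be the unknown fractions; fractions sum to 1 so f_C + f_D = 0.477.
Mass balance: Σ fᵢ·δᵢ = δ_bulk ⇒ f_C·(-2.3) + f_D·(-16.9) = -14.2 − (-10.820) = -3.380
Substitute f_D = 0.477 − f_C:
f_C·(-2.3 − -16.9) = -3.380 − 0.477×(-16.9) = 4.681
f_C = 4.681 / 14.6 = 0.3206

0.321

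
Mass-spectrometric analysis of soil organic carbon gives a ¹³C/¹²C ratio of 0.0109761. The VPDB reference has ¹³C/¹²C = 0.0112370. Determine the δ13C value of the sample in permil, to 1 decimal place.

-23.2 permil

δ13C = (R_sample / R_standard − 1) × 1000
R_sample / R_standard = 0.0109761 / 0.0112370 = 0.976782
δ13C = (0.976782 − 1) × 1000 = -23.22 permil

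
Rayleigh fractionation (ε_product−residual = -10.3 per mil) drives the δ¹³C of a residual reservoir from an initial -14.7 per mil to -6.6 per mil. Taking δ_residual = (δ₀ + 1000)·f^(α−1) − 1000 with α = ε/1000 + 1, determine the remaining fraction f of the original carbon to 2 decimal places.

0.45

α − 1 = ε/1000 = -0.0103
(δ_res + 1000)/(δ₀ + 1000) = (-6.6 + 1000)/(-14.7 + 1000) = 993.4/985.3 = 1.008221
f = 1.008221^(1/-0.0103) = exp(ln(1.008221)/-0.0103) = exp(0.00819/-0.0103)
f = exp(-0.7949) = 0.4516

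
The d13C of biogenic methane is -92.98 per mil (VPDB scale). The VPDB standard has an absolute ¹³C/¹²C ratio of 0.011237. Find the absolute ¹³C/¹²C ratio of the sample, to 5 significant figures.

0.010192

R_sample = R_standard × (d13C/1000 + 1)
R_sample = 0.011237 × (-92.98/1000 + 1) = 0.011237 × 0.907020
R_sample = 0.0101922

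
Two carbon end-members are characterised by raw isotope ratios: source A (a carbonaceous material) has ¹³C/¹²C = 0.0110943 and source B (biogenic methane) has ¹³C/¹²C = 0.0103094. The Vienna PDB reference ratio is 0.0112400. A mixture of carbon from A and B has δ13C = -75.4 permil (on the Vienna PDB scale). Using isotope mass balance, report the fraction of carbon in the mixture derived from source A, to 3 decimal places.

δ_A = (0.0110943/0.0112400 − 1)×1000 = (0.987037 − 1)×1000 = -12.963 permil
δ_B = (0.0103094/0.0112400 − 1)×1000 = (0.917206 − 1)×1000 = -82.794 permil
f_A = (δ_mix − δ_B)/(δ_A − δ_B) = (-75.4 − (-82.794))/(-12.963 − (-82.794))
f_A = 7.394 / 69.831 = 0.1059

0.106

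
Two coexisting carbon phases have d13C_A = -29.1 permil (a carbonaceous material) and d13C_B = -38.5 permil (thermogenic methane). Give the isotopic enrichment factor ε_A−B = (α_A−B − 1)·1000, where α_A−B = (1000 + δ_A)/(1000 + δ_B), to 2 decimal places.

α_A−B = (1000 + -29.1) / (1000 + -38.5) = 970.9 / 961.5 = 1.009776
ε_A−B = (1.009776 − 1) × 1000 = 9.776 permil
(The approximation ε ≈ δ_A − δ_B would give 9.4 permil.)

9.78 permil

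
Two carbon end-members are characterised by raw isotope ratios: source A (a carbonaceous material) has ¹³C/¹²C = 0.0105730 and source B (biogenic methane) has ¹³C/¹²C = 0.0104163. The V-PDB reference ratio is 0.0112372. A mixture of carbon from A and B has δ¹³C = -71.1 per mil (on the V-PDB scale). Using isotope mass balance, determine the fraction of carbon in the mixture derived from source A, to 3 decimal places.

δ_A = (0.0105730/0.0112372 − 1)×1000 = (0.940893 − 1)×1000 = -59.107 per mil
δ_B = (0.0104163/0.0112372 − 1)×1000 = (0.926948 − 1)×1000 = -73.052 per mil
f_A = (δ_mix − δ_B)/(δ_A − δ_B) = (-71.1 − (-73.052))/(-59.107 − (-73.052))
f_A = 1.952 / 13.945 = 0.1400

0.140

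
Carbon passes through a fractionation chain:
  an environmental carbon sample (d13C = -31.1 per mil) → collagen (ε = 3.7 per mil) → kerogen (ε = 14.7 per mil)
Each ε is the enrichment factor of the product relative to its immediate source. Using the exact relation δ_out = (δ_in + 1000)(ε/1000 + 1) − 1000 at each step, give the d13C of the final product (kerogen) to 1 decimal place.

-13.2 per mil

step 1: δ = (-31.10 + 1000)·(3.7/1000 + 1) − 1000 = -27.52 per mil
step 2: δ = (-27.52 + 1000)·(14.7/1000 + 1) − 1000 = -13.22 per mil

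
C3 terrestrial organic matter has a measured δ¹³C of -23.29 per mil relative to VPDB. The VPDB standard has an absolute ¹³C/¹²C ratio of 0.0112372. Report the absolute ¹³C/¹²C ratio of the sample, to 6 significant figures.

R_sample = R_standard × (δ¹³C/1000 + 1)
R_sample = 0.0112372 × (-23.29/1000 + 1) = 0.0112372 × 0.976710
R_sample = 0.0109755

0.0109755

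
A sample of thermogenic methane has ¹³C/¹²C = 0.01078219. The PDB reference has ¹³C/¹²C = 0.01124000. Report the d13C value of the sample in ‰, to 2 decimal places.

-40.73‰

d13C = (R_sample / R_standard − 1) × 1000
R_sample / R_standard = 0.01078219 / 0.01124000 = 0.959270
d13C = (0.959270 − 1) × 1000 = -40.730‰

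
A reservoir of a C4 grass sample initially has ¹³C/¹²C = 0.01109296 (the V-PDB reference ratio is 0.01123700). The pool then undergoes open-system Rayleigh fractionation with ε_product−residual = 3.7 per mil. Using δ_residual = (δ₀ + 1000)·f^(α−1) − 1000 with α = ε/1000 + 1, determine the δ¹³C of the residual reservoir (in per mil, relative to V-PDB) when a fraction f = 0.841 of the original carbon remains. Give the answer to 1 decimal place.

δ₀ = (0.01109296/0.01123700 − 1)×1000 = (0.987182 − 1)×1000 = -12.818 per mil
α − 1 = ε/1000 = 0.0037
f^(α−1) = 0.841^(0.0037) = 0.999359
δ_res = (-12.818 + 1000) × 0.999359 − 1000 = 986.549 − 1000 = -13.45 per mil

-13.5 per mil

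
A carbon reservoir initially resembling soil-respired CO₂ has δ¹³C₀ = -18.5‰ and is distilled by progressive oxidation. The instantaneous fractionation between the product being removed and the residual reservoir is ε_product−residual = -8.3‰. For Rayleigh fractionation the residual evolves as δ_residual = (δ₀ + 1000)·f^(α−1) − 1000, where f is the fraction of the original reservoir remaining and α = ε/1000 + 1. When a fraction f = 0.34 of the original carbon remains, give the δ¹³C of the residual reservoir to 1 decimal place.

-9.7‰

Rayleigh residual: δ_res = (δ₀ + 1000)·f^(α−1) − 1000
α = ε/1000 + 1 = 0.99170, so α − 1 = -0.00830
f^(α−1) = 0.34^(-0.00830) = 1.008994
δ_res = (-18.5 + 1000) × 1.008994 − 1000 = 990.328 − 1000 = -9.67‰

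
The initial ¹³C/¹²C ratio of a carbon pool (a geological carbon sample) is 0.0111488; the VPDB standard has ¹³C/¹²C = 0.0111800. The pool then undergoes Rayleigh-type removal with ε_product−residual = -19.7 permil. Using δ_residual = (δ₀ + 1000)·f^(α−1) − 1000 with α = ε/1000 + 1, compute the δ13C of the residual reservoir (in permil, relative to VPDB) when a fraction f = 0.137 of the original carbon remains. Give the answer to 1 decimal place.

37.0 permil

δ₀ = (0.0111488/0.0111800 − 1)×1000 = (0.997209 − 1)×1000 = -2.791 permil
α − 1 = ε/1000 = -0.0197
f^(α−1) = 0.137^(-0.0197) = 1.039936
δ_res = (-2.791 + 1000) × 1.039936 − 1000 = 1037.034 − 1000 = 37.03 permil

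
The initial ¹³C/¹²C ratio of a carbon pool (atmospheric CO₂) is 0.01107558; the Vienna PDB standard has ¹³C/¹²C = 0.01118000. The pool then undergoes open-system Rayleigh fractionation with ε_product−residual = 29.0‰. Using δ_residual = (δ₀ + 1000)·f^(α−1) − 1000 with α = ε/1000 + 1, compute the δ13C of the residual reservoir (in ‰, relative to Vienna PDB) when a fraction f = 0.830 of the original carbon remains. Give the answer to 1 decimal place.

-14.7‰

δ₀ = (0.01107558/0.01118000 − 1)×1000 = (0.990660 − 1)×1000 = -9.340‰
α − 1 = ε/1000 = 0.0290
f^(α−1) = 0.830^(0.0290) = 0.994611
δ_res = (-9.340 + 1000) × 0.994611 − 1000 = 985.321 − 1000 = -14.68‰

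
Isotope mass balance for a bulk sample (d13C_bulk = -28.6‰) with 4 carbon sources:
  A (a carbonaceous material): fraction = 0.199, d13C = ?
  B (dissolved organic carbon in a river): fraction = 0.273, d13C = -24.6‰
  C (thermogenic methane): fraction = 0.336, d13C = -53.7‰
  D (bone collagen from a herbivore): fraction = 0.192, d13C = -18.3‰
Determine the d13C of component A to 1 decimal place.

-1.6‰

Isotope mass balance: δ_bulk = Σ fᵢ·δᵢ.
-28.6 = 0.199×δ_A + 0.273×(-24.6) + 0.336×(-53.7) + 0.192×(-18.3)
0.199·δ_A = -28.6 − (-28.273) = -0.327
δ_A = -0.327 / 0.199 = -1.65‰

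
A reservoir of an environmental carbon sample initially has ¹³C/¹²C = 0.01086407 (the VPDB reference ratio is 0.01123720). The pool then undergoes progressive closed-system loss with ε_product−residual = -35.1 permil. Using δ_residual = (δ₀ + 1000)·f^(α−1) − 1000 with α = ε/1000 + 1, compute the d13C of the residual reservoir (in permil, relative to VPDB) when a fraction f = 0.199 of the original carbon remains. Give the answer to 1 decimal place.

23.2 permil

δ₀ = (0.01086407/0.01123720 − 1)×1000 = (0.966795 − 1)×1000 = -33.205 permil
α − 1 = ε/1000 = -0.0351
f^(α−1) = 0.199^(-0.0351) = 1.058304
δ_res = (-33.205 + 1000) × 1.058304 − 1000 = 1023.163 − 1000 = 23.16 permil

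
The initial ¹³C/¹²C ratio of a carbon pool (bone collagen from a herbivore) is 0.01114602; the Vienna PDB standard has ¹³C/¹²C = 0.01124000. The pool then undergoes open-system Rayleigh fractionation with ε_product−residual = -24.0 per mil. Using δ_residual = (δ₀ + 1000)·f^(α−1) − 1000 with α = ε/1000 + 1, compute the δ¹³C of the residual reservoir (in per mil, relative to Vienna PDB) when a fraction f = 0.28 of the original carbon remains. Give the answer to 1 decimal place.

δ₀ = (0.01114602/0.01124000 − 1)×1000 = (0.991639 − 1)×1000 = -8.361 per mil
α − 1 = ε/1000 = -0.0240
f^(α−1) = 0.28^(-0.0240) = 1.031023
δ_res = (-8.361 + 1000) × 1.031023 − 1000 = 1022.402 − 1000 = 22.40 per mil

22.4 per mil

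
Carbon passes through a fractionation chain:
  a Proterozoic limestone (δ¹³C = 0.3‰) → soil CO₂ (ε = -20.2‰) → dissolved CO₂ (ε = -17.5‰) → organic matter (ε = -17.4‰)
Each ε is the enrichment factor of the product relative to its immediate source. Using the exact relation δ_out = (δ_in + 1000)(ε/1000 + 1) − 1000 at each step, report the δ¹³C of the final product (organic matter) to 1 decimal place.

step 1: δ = (0.30 + 1000)·(-20.2/1000 + 1) − 1000 = -19.91‰
step 2: δ = (-19.91 + 1000)·(-17.5/1000 + 1) − 1000 = -37.06‰
step 3: δ = (-37.06 + 1000)·(-17.4/1000 + 1) − 1000 = -53.81‰

-53.8‰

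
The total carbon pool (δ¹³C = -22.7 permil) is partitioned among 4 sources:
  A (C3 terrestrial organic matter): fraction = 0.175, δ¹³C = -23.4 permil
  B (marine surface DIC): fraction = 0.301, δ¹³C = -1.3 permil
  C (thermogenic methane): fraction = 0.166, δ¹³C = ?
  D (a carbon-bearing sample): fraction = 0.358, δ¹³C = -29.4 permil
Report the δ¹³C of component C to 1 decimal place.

Isotope mass balance: δ_bulk = Σ fᵢ·δᵢ.
-22.7 = 0.175×(-23.4) + 0.301×(-1.3) + 0.166×δ_C + 0.358×(-29.4)
0.166·δ_C = -22.7 − (-15.011) = -7.688
δ_C = -7.688 / 0.166 = -46.32 permil

-46.3 permil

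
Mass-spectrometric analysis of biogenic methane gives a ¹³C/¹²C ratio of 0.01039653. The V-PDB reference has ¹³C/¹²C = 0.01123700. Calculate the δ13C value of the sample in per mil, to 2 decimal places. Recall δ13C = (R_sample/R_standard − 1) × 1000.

-74.79 per mil

δ13C = (R_sample / R_standard − 1) × 1000
R_sample / R_standard = 0.01039653 / 0.01123700 = 0.925205
δ13C = (0.925205 − 1) × 1000 = -74.795 per mil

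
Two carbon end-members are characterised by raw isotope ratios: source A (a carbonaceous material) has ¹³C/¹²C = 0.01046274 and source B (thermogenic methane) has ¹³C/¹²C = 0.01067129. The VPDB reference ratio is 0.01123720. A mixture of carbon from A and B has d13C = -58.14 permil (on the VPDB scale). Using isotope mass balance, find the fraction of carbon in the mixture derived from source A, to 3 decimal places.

0.419

δ_A = (0.01046274/0.01123720 − 1)×1000 = (0.931081 − 1)×1000 = -68.919 permil
δ_B = (0.01067129/0.01123720 − 1)×1000 = (0.949640 − 1)×1000 = -50.360 permil
f_A = (δ_mix − δ_B)/(δ_A − δ_B) = (-58.14 − (-50.360))/(-68.919 − (-50.360))
f_A = -7.780 / -18.559 = 0.4192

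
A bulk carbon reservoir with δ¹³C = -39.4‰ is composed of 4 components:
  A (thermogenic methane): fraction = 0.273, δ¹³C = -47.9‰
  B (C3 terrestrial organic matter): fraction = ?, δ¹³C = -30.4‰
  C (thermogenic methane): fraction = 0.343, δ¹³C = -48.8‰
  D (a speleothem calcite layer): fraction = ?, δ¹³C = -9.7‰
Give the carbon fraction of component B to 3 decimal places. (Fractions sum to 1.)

Let f_B and f_D be the unknown fractions; fractions sum to 1 so f_B + f_D = 0.384.
Mass balance: Σ fᵢ·δᵢ = δ_bulk ⇒ f_B·(-30.4) + f_D·(-9.7) = -39.4 − (-29.815) = -9.585
Substitute f_D = 0.384 − f_B:
f_B·(-30.4 − -9.7) = -9.585 − 0.384×(-9.7) = -5.860
f_B = -5.860 / -20.7 = 0.2831

0.283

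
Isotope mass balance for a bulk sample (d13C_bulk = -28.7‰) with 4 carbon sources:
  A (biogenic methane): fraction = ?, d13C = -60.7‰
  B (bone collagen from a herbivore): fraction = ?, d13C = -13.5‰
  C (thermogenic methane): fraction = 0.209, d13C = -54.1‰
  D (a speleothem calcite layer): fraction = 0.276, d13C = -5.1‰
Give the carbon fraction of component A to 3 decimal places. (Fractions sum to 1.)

0.191

Let f_A and f_B be the unknown fractions; fractions sum to 1 so f_A + f_B = 0.515.
Mass balance: Σ fᵢ·δᵢ = δ_bulk ⇒ f_A·(-60.7) + f_B·(-13.5) = -28.7 − (-12.715) = -15.985
Substitute f_B = 0.515 − f_A:
f_A·(-60.7 − -13.5) = -15.985 − 0.515×(-13.5) = -9.033
f_A = -9.033 / -47.2 = 0.1914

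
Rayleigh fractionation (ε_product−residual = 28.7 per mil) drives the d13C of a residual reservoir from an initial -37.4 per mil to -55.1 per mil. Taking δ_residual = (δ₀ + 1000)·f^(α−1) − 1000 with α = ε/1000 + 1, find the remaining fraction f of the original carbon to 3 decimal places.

α − 1 = ε/1000 = 0.0287
(δ_res + 1000)/(δ₀ + 1000) = (-55.1 + 1000)/(-37.4 + 1000) = 944.9/962.6 = 0.981612
f = 0.981612^(1/0.0287) = exp(ln(0.981612)/0.0287) = exp(-0.01856/0.0287)
f = exp(-0.6467) = 0.5238

0.524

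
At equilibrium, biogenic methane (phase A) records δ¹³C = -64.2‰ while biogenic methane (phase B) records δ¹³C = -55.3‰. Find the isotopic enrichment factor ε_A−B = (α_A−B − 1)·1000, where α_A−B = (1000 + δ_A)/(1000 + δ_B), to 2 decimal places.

α_A−B = (1000 + -64.2) / (1000 + -55.3) = 935.8 / 944.7 = 0.990579
ε_A−B = (0.990579 − 1) × 1000 = -9.421‰
(The approximation ε ≈ δ_A − δ_B would give -8.9‰.)

-9.42‰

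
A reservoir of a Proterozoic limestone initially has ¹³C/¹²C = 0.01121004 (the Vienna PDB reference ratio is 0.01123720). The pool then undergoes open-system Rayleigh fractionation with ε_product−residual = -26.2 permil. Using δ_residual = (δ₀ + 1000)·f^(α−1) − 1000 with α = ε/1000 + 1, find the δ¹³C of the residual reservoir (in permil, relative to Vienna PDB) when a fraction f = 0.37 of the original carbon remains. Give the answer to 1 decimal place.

23.9 permil

δ₀ = (0.01121004/0.01123720 − 1)×1000 = (0.997583 − 1)×1000 = -2.417 permil
α − 1 = ε/1000 = -0.0262
f^(α−1) = 0.37^(-0.0262) = 1.026392
δ_res = (-2.417 + 1000) × 1.026392 − 1000 = 1023.911 − 1000 = 23.91 permil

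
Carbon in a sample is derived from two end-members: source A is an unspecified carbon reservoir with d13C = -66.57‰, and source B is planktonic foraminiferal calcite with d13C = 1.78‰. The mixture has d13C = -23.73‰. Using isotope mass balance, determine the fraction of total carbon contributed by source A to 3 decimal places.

0.373

δ_mix = f_A·δ_A + (1 − f_A)·δ_B  ⇒  f_A = (δ_mix − δ_B)/(δ_A − δ_B)
f_A = (-23.73 − (1.78)) / (-66.57 − (1.78))
f_A = -25.51 / -68.35 = 0.3732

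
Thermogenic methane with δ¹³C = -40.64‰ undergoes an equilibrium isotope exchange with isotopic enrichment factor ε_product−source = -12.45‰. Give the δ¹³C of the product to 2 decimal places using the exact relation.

-52.58‰

To first order, δ_product ≈ δ_source + ε = -53.09‰.
Exactly, δ_product = (δ_source + 1000)·(ε/1000 + 1) − 1000.
δ_product = (-40.64 + 1000) × (-12.45/1000 + 1) − 1000
δ_product = -52.584‰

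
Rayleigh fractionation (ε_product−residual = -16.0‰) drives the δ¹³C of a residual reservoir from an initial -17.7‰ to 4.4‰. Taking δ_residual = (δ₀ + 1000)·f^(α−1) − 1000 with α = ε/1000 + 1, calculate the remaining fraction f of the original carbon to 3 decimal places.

0.249

α − 1 = ε/1000 = -0.0160
(δ_res + 1000)/(δ₀ + 1000) = (4.4 + 1000)/(-17.7 + 1000) = 1004.4/982.3 = 1.022498
f = 1.022498^(1/-0.0160) = exp(ln(1.022498)/-0.0160) = exp(0.02225/-0.0160)
f = exp(-1.3906) = 0.2489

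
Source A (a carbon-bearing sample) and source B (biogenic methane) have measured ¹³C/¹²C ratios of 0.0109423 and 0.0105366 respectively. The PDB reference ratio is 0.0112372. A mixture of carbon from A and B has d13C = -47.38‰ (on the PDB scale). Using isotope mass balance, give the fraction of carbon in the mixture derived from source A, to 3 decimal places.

0.415

δ_A = (0.0109423/0.0112372 − 1)×1000 = (0.973757 − 1)×1000 = -26.243‰
δ_B = (0.0105366/0.0112372 − 1)×1000 = (0.937654 − 1)×1000 = -62.346‰
f_A = (δ_mix − δ_B)/(δ_A − δ_B) = (-47.38 − (-62.346))/(-26.243 − (-62.346))
f_A = 14.966 / 36.103 = 0.4145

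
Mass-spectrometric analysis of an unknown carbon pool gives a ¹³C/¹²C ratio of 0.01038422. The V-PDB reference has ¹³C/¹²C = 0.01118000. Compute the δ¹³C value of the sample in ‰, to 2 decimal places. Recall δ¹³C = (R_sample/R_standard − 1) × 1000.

-71.18‰

δ¹³C = (R_sample / R_standard − 1) × 1000
R_sample / R_standard = 0.01038422 / 0.01118000 = 0.928821
δ¹³C = (0.928821 − 1) × 1000 = -71.179‰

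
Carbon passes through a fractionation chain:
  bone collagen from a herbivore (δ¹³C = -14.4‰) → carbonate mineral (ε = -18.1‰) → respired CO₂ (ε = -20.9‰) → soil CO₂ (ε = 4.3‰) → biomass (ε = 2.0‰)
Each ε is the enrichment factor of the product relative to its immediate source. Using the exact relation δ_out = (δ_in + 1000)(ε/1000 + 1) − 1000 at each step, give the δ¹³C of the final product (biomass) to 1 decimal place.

step 1: δ = (-14.40 + 1000)·(-18.1/1000 + 1) − 1000 = -32.24‰
step 2: δ = (-32.24 + 1000)·(-20.9/1000 + 1) − 1000 = -52.47‰
step 3: δ = (-52.47 + 1000)·(4.3/1000 + 1) − 1000 = -48.39‰
step 4: δ = (-48.39 + 1000)·(2.0/1000 + 1) − 1000 = -46.49‰

-46.5‰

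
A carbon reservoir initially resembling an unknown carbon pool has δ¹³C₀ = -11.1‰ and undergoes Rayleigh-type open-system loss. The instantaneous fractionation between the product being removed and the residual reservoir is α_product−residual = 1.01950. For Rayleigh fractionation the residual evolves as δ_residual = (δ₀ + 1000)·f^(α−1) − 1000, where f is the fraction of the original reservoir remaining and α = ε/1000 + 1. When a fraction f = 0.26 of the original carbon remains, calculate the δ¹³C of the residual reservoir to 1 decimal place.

Rayleigh residual: δ_res = (δ₀ + 1000)·f^(α−1) − 1000
α − 1 = 0.01950
f^(α−1) = 0.26^(0.01950) = 0.974074
δ_res = (-11.1 + 1000) × 0.974074 − 1000 = 963.262 − 1000 = -36.74‰

-36.7‰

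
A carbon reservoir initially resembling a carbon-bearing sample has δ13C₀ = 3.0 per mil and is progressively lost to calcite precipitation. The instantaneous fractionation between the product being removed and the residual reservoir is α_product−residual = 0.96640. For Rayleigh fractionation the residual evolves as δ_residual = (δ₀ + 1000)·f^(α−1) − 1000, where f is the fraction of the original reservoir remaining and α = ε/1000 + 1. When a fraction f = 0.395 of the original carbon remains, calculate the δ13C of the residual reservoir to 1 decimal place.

34.8 per mil

Rayleigh residual: δ_res = (δ₀ + 1000)·f^(α−1) − 1000
α − 1 = -0.03360
f^(α−1) = 0.395^(-0.03360) = 1.031702
δ_res = (3.0 + 1000) × 1.031702 − 1000 = 1034.797 − 1000 = 34.80 per mil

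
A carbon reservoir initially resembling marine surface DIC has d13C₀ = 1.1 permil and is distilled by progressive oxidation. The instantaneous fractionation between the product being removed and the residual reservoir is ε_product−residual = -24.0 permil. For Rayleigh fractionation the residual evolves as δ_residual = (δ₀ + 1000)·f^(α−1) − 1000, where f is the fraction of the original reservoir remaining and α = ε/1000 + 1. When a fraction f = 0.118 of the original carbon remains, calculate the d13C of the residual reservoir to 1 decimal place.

Rayleigh residual: δ_res = (δ₀ + 1000)·f^(α−1) − 1000
α = ε/1000 + 1 = 0.97600, so α − 1 = -0.02400
f^(α−1) = 0.118^(-0.02400) = 1.052628
δ_res = (1.1 + 1000) × 1.052628 − 1000 = 1053.786 − 1000 = 53.79 permil

53.8 permil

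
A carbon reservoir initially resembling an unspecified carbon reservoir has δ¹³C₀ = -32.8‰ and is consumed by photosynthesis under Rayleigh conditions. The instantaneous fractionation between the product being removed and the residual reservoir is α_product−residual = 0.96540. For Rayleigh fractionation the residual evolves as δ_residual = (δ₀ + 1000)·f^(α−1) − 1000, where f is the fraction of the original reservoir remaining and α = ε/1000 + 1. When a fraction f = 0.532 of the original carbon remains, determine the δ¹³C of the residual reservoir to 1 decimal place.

Rayleigh residual: δ_res = (δ₀ + 1000)·f^(α−1) − 1000
α − 1 = -0.03460
f^(α−1) = 0.532^(-0.03460) = 1.022077
δ_res = (-32.8 + 1000) × 1.022077 − 1000 = 988.553 − 1000 = -11.45‰

-11.4‰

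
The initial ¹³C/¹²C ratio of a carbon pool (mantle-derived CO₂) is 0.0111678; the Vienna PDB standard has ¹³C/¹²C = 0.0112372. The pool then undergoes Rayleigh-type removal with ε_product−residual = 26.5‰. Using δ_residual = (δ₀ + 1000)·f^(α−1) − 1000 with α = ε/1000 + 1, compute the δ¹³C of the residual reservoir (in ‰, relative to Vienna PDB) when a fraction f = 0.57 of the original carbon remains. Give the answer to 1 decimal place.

δ₀ = (0.0111678/0.0112372 − 1)×1000 = (0.993824 − 1)×1000 = -6.176‰
α − 1 = ε/1000 = 0.0265
f^(α−1) = 0.57^(0.0265) = 0.985214
δ_res = (-6.176 + 1000) × 0.985214 − 1000 = 979.130 − 1000 = -20.87‰

-20.9‰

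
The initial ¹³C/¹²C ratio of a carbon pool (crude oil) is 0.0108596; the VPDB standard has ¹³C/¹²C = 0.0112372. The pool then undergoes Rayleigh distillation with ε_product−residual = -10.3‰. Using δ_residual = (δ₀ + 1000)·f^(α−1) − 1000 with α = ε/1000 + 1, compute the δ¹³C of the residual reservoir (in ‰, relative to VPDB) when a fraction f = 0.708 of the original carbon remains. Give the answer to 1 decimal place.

δ₀ = (0.0108596/0.0112372 − 1)×1000 = (0.966397 − 1)×1000 = -33.603‰
α − 1 = ε/1000 = -0.0103
f^(α−1) = 0.708^(-0.0103) = 1.003563
δ_res = (-33.603 + 1000) × 1.003563 − 1000 = 969.841 − 1000 = -30.16‰

-30.2‰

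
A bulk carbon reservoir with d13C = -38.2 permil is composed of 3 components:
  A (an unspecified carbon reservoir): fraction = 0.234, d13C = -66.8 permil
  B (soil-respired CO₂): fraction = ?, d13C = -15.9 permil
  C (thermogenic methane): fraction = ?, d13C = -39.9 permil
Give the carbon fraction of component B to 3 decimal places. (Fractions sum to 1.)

Let f_B and f_C be the unknown fractions; fractions sum to 1 so f_B + f_C = 0.766.
Mass balance: Σ fᵢ·δᵢ = δ_bulk ⇒ f_B·(-15.9) + f_C·(-39.9) = -38.2 − (-15.631) = -22.569
Substitute f_C = 0.766 − f_B:
f_B·(-15.9 − -39.9) = -22.569 − 0.766×(-39.9) = 7.995
f_B = 7.995 / 24.0 = 0.3331

0.333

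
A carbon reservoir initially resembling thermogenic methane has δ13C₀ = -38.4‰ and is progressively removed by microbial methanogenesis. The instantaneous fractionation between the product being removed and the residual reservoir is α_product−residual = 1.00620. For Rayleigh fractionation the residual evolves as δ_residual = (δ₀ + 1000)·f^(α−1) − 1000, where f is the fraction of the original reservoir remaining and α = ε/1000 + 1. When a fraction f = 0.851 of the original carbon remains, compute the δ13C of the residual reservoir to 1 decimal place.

-39.4‰

Rayleigh residual: δ_res = (δ₀ + 1000)·f^(α−1) − 1000
α − 1 = 0.00620
f^(α−1) = 0.851^(0.00620) = 0.999000
δ_res = (-38.4 + 1000) × 0.999000 − 1000 = 960.639 − 1000 = -39.36‰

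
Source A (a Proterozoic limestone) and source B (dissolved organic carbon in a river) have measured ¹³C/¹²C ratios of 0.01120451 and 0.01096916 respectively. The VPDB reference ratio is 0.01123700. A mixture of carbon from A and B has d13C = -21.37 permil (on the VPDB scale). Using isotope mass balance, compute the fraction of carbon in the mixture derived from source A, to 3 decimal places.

0.118

δ_A = (0.01120451/0.01123700 − 1)×1000 = (0.997109 − 1)×1000 = -2.891 permil
δ_B = (0.01096916/0.01123700 − 1)×1000 = (0.976164 − 1)×1000 = -23.836 permil
f_A = (δ_mix − δ_B)/(δ_A − δ_B) = (-21.37 − (-23.836))/(-2.891 − (-23.836))
f_A = 2.466 / 20.944 = 0.1177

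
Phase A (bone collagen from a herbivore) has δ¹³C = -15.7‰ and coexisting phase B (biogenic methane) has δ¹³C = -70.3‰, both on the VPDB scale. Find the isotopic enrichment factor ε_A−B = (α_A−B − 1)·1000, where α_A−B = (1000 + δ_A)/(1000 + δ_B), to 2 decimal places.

α_A−B = (1000 + -15.7) / (1000 + -70.3) = 984.3 / 929.7 = 1.058729
ε_A−B = (1.058729 − 1) × 1000 = 58.729‰
(The approximation ε ≈ δ_A − δ_B would give 54.6‰.)

58.73‰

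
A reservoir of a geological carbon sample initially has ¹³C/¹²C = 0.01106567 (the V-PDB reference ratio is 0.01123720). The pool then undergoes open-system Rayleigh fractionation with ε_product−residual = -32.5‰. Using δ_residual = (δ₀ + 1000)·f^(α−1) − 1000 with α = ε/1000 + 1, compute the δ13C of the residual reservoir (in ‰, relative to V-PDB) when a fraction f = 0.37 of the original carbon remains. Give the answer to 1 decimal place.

δ₀ = (0.01106567/0.01123720 − 1)×1000 = (0.984736 − 1)×1000 = -15.264‰
α − 1 = ε/1000 = -0.0325
f^(α−1) = 0.37^(-0.0325) = 1.032841
δ_res = (-15.264 + 1000) × 1.032841 − 1000 = 1017.075 − 1000 = 17.08‰

17.1‰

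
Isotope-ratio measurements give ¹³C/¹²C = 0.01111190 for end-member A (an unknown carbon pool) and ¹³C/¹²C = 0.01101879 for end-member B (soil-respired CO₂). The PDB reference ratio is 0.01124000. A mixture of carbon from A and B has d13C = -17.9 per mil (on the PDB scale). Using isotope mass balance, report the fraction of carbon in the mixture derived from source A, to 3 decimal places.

0.215

δ_A = (0.01111190/0.01124000 − 1)×1000 = (0.988603 − 1)×1000 = -11.397 per mil
δ_B = (0.01101879/0.01124000 − 1)×1000 = (0.980319 − 1)×1000 = -19.681 per mil
f_A = (δ_mix − δ_B)/(δ_A − δ_B) = (-17.9 − (-19.681))/(-11.397 − (-19.681))
f_A = 1.781 / 8.284 = 0.2150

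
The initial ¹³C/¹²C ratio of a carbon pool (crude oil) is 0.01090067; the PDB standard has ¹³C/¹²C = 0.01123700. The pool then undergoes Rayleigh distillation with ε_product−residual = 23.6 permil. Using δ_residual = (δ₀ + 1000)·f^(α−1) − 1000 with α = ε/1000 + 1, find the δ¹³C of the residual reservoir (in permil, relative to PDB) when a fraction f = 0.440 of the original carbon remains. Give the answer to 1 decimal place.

δ₀ = (0.01090067/0.01123700 − 1)×1000 = (0.970069 − 1)×1000 = -29.931 permil
α − 1 = ε/1000 = 0.0236
f^(α−1) = 0.440^(0.0236) = 0.980811
δ_res = (-29.931 + 1000) × 0.980811 − 1000 = 951.455 − 1000 = -48.54 permil

-48.5 permil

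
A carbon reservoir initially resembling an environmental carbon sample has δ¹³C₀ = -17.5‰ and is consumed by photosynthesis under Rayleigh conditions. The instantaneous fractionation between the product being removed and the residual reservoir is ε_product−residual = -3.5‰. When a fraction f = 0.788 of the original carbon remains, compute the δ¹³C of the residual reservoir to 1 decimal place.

Rayleigh residual: δ_res = (δ₀ + 1000)·f^(α−1) − 1000
α = ε/1000 + 1 = 0.99650, so α − 1 = -0.00350
f^(α−1) = 0.788^(-0.00350) = 1.000834
δ_res = (-17.5 + 1000) × 1.000834 − 1000 = 983.320 − 1000 = -16.68‰

-16.7‰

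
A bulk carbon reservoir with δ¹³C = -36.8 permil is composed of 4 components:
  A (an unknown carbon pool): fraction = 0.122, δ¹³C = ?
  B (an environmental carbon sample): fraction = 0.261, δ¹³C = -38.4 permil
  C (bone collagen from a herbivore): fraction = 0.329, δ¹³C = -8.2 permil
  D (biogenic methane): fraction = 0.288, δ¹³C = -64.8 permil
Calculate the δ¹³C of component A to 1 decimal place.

-44.4 permil

Isotope mass balance: δ_bulk = Σ fᵢ·δᵢ.
-36.8 = 0.122×δ_A + 0.261×(-38.4) + 0.329×(-8.2) + 0.288×(-64.8)
0.122·δ_A = -36.8 − (-31.383) = -5.417
δ_A = -5.417 / 0.122 = -44.40 permil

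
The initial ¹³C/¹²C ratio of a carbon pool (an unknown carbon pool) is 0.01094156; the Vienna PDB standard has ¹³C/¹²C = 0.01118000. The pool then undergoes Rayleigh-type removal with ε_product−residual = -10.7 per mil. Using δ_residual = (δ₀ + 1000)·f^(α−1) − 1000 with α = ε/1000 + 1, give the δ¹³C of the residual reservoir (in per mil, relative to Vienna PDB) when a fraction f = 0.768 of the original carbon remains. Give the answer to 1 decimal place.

δ₀ = (0.01094156/0.01118000 − 1)×1000 = (0.978673 − 1)×1000 = -21.327 per mil
α − 1 = ε/1000 = -0.0107
f^(α−1) = 0.768^(-0.0107) = 1.002828
δ_res = (-21.327 + 1000) × 1.002828 − 1000 = 981.441 − 1000 = -18.56 per mil

-18.6 per mil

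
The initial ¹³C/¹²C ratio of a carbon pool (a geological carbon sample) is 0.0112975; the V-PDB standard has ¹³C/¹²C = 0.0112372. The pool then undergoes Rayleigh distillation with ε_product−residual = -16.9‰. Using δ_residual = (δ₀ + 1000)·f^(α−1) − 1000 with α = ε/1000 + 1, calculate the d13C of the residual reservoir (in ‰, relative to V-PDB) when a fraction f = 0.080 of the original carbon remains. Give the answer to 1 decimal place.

49.2‰

δ₀ = (0.0112975/0.0112372 − 1)×1000 = (1.005366 − 1)×1000 = 5.366‰
α − 1 = ε/1000 = -0.0169
f^(α−1) = 0.080^(-0.0169) = 1.043609
δ_res = (5.366 + 1000) × 1.043609 − 1000 = 1049.209 − 1000 = 49.21‰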